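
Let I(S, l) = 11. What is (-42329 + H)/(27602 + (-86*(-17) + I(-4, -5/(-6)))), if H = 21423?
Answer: -20906/29075 ≈ -0.71904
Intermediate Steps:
(-42329 + H)/(27602 + (-86*(-17) + I(-4, -5/(-6)))) = (-42329 + 21423)/(27602 + (-86*(-17) + 11)) = -20906/(27602 + (1462 + 11)) = -20906/(27602 + 1473) = -20906/29075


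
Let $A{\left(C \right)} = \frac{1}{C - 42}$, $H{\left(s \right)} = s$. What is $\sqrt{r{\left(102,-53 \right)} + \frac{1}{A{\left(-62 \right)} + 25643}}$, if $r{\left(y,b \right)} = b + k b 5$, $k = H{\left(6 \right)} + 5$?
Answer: $\frac{8 i \sqrt{36647590424979}}{888957} \approx 54.479 i$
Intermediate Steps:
$k = 11$ ($k = 6 + 5 = 11$)
$A{\left(C \right)} = \frac{1}{-42 + C}$
$r{\left(y,b \right)} = 56 b$ ($r{\left(y,b \right)} = b + 11 b 5 = b + 55 b = 56 b$)
$\sqrt{r{\left(102,-53 \right)} + \frac{1}{A{\left(-62 \right)} + 25643}} = \sqrt{56 \left(-53\right) + \frac{1}{\frac{1}{-42 - 62} + 25643}} = \sqrt{-2968 + \frac{1}{\frac{1}{-104} + 25643}} = \sqrt{-2968 + \frac{1}{- \frac{1}{104} + 25643}} = \sqrt{-2968 + \frac{1}{\frac{2666871}{104}}} = \sqrt{-2968 + \frac{104}{2666871}} = \sqrt{- \frac{7915273024}{2666871}} = \frac{8 i \sqrt{36647590424979}}{888957}$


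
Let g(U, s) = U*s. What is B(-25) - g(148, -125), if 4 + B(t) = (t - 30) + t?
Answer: 18416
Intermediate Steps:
B(t) = -34 + 2*t (B(t) = -4 + ((t - 30) + t) = -4 + ((-30 + t) + t) = -4 + (-30 + 2*t) = -34 + 2*t)
B(-25) - g(148, -125) = (-34 + 2*(-25)) - 148*(-125) = (-34 - 50) - 1*(-18500) = -84 + 18500 = 18416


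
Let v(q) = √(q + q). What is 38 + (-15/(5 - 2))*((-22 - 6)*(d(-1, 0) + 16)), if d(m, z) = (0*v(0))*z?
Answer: 2278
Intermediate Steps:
v(q) = √2*√q (v(q) = √(2*q) = √2*√q)
d(m, z) = 0 (d(m, z) = (0*(√2*√0))*z = (0*(√2*0))*z = (0*0)*z = 0*z = 0)
38 + (-15/(5 - 2))*((-22 - 6)*(d(-1, 0) + 16)) = 38 + (-15/(5 - 2))*((-22 - 6)*(0 + 16)) = 38 + (-15/(1*3))*(-28*16) = 38 - 15/3*(-448) = 38 - 15*⅓*(-448) = 38 - 5*(-448) = 38 + 2240 = 2278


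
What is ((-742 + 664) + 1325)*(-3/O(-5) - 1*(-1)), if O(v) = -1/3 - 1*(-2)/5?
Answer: -54868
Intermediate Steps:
O(v) = 1/15 (O(v) = -1*⅓ + 2*(⅕) = -⅓ + ⅖ = 1/15)
((-742 + 664) + 1325)*(-3/O(-5) - 1*(-1)) = ((-742 + 664) + 1325)*(-3/1/15 - 1*(-1)) = (-78 + 1325)*(-3*15 + 1) = 1247*(-45 + 1) = 1247*(-44) = -54868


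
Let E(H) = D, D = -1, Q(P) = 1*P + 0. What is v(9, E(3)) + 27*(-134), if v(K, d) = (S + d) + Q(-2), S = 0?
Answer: -3621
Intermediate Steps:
Q(P) = P (Q(P) = P + 0 = P)
E(H) = -1
v(K, d) = -2 + d (v(K, d) = (0 + d) - 2 = d - 2 = -2 + d)
v(9, E(3)) + 27*(-134) = (-2 - 1) + 27*(-134) = -3 - 3618 = -3621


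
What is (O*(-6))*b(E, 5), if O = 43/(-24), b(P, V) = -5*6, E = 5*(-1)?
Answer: -645/2 ≈ -322.50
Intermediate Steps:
E = -5
b(P, V) = -30
O = -43/24 (O = 43*(-1/24) = -43/24 ≈ -1.7917)
(O*(-6))*b(E, 5) = -43/24*(-6)*(-30) = (43/4)*(-30) = -645/2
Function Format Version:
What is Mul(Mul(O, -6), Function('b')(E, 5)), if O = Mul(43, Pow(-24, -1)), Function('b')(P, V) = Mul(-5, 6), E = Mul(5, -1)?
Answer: Rational(-645, 2) ≈ -322.50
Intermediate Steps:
E = -5
Function('b')(P, V) = -30
O = Rational(-43, 24) (O = Mul(43, Rational(-1, 24)) = Rational(-43, 24) ≈ -1.7917)
Mul(Mul(O, -6), Function('b')(E, 5)) = Mul(Mul(Rational(-43, 24), -6), -30) = Mul(Rational(43, 4), -30) = Rational(-645, 2)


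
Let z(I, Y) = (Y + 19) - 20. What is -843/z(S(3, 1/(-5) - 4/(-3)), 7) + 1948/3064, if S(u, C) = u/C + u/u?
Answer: -53568/383 ≈ -139.86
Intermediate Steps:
S(u, C) = 1 + u/C (S(u, C) = u/C + 1 = 1 + u/C)
z(I, Y) = -1 + Y (z(I, Y) = (19 + Y) - 20 = -1 + Y)
-843/z(S(3, 1/(-5) - 4/(-3)), 7) + 1948/3064 = -843/(-1 + 7) + 1948/3064 = -843/6 + 1948*(1/3064) = -843*⅙ + 487/766 = -281/2 + 487/766 = -53568/383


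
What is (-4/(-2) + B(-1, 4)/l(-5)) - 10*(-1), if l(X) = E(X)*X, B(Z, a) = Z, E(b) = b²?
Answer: 1501/125 ≈ 12.008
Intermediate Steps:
l(X) = X³ (l(X) = X²*X = X³)
(-4/(-2) + B(-1, 4)/l(-5)) - 10*(-1) = (-4/(-2) - 1/((-5)³)) - 10*(-1) = (-4*(-½) - 1/(-125)) + 10 = (2 - 1*(-1/125)) + 10 = (2 + 1/125) + 10 = 251/125 + 10 = 1501/125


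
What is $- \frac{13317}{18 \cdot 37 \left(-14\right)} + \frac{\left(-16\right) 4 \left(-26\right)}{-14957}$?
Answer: $\frac{61222411}{46486356} \approx 1.317$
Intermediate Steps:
$- \frac{13317}{18 \cdot 37 \left(-14\right)} + \frac{\left(-16\right) 4 \left(-26\right)}{-14957} = - \frac{13317}{666 \left(-14\right)} + \left(-64\right) \left(-26\right) \left(- \frac{1}{14957}\right) = - \frac{13317}{-9324} + 1664 \left(- \frac{1}{14957}\right) = \left(-13317\right) \left(- \frac{1}{9324}\right) - \frac{1664}{14957} = \frac{4439}{3108} - \frac{1664}{14957} = \frac{61222411}{46486356}$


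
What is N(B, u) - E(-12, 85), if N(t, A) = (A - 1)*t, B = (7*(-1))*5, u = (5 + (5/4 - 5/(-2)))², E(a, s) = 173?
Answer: -45083/16 ≈ -2817.7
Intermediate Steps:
u = 1225/16 (u = (5 + (5*(¼) - 5*(-½)))² = (5 + (5/4 + 5/2))² = (5 + 15/4)² = (35/4)² = 1225/16 ≈ 76.563)
B = -35 (B = -7*5 = -35)
N(t, A) = t*(-1 + A) (N(t, A) = (-1 + A)*t = t*(-1 + A))
N(B, u) - E(-12, 85) = -35*(-1 + 1225/16) - 1*173 = -35*1209/16 - 173 = -42315/16 - 173 = -45083/16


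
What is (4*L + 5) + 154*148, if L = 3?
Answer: 22809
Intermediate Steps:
(4*L + 5) + 154*148 = (4*3 + 5) + 154*148 = (12 + 5) + 22792 = 17 + 22792 = 22809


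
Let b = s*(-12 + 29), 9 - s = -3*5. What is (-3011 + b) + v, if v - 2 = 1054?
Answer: -1547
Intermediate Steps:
v = 1056 (v = 2 + 1054 = 1056)
s = 24 (s = 9 - (-3)*5 = 9 - 1*(-15) = 9 + 15 = 24)
b = 408 (b = 24*(-12 + 29) = 24*17 = 408)
(-3011 + b) + v = (-3011 + 408) + 1056 = -2603 + 1056 = -1547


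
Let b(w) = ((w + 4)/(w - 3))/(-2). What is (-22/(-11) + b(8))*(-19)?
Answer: -76/5 ≈ -15.200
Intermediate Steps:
b(w) = -(4 + w)/(2*(-3 + w)) (b(w) = ((4 + w)/(-3 + w))*(-½) = -(4 + w)/(2*(-3 + w)))
(-22/(-11) + b(8))*(-19) = (-22/(-11) + (-4 - 1*8)/(2*(-3 + 8)))*(-19) = (-22*(-1/11) + (½)*(-4 - 8)/5)*(-19) = (2 + (½)*(⅕)*(-12))*(-19) = (2 - 6/5)*(-19) = (⅘)*(-19) = -76/5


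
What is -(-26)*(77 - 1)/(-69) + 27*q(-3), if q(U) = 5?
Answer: 7339/69 ≈ 106.36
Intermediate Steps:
-(-26)*(77 - 1)/(-69) + 27*q(-3) = -(-26)*(77 - 1)/(-69) + 27*5 = -(-26)*76*(-1/69) + 135 = -(-26)*(-76)/69 + 135 = -26*76/69 + 135 = -1976/69 + 135 = 7339/69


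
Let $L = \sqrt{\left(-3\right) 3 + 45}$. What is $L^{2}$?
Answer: $36$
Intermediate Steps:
$L = 6$ ($L = \sqrt{-9 + 45} = \sqrt{36} = 6$)
$L^{2} = 6^{2} = 36$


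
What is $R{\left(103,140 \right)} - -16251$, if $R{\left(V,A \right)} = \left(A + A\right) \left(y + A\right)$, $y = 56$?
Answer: $71131$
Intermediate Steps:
$R{\left(V,A \right)} = 2 A \left(56 + A\right)$ ($R{\left(V,A \right)} = \left(A + A\right) \left(56 + A\right) = 2 A \left(56 + A\right)$)
$R{\left(103,140 \right)} - -16251 = 2 \cdot 140 \left(56 + 140\right) - -16251 = 2 \cdot 140 \cdot 196 + 16251 = 54880 + 16251 = 71131$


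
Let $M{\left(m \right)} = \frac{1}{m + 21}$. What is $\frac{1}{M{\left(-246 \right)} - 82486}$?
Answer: $- \frac{225}{18559351} \approx -1.2123 \cdot 10^{-5}$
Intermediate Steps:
$M{\left(m \right)} = \frac{1}{21 + m}$
$\frac{1}{M{\left(-246 \right)} - 82486} = \frac{1}{\frac{1}{21 - 246} - 82486} = \frac{1}{\frac{1}{-225} - 82486} = \frac{1}{- \frac{1}{225} - 82486} = \frac{1}{- \frac{18559351}{225}} = - \frac{225}{18559351}$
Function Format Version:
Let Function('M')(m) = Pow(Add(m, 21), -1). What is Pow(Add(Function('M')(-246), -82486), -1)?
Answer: Rational(-225, 18559351) ≈ -1.2123e-5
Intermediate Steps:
Function('M')(m) = Pow(Add(21, m), -1)
Pow(Add(Function('M')(-246), -82486), -1) = Pow(Add(Pow(Add(21, -246), -1), -82486), -1) = Pow(Add(Pow(-225, -1), -82486), -1) = Pow(Add(Rational(-1, 225), -82486), -1) = Pow(Rational(-18559351, 225), -1) = Rational(-225, 18559351)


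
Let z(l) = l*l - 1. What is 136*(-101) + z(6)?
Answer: -13701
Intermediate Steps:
z(l) = -1 + l**2 (z(l) = l**2 - 1 = -1 + l**2)
136*(-101) + z(6) = 136*(-101) + (-1 + 6**2) = -13736 + (-1 + 36) = -13736 + 35 = -13701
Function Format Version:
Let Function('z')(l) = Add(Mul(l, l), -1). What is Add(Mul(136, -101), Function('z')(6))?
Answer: -13701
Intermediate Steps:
Function('z')(l) = Add(-1, Pow(l, 2)) (Function('z')(l) = Add(Pow(l, 2), -1) = Add(-1, Pow(l, 2)))
Add(Mul(136, -101), Function('z')(6)) = Add(Mul(136, -101), Add(-1, Pow(6, 2))) = Add(-13736, Add(-1, 36)) = Add(-13736, 35) = -13701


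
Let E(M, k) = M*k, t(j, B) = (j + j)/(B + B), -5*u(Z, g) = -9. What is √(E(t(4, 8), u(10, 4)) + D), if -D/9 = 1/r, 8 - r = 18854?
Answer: √24677790/5235 ≈ 0.94893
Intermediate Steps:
r = -18846 (r = 8 - 1*18854 = 8 - 18854 = -18846)
u(Z, g) = 9/5 (u(Z, g) = -⅕*(-9) = 9/5)
t(j, B) = j/B (t(j, B) = (2*j)/((2*B)) = (2*j)*(1/(2*B)) = j/B)
D = 1/2094 (D = -9/(-18846) = -9*(-1/18846) = 1/2094 ≈ 0.00047755)
√(E(t(4, 8), u(10, 4)) + D) = √((4/8)*(9/5) + 1/2094) = √((4*(⅛))*(9/5) + 1/2094) = √((½)*(9/5) + 1/2094) = √(9/10 + 1/2094) = √(4714/5235) = √24677790/5235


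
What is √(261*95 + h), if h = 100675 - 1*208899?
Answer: I*√83429 ≈ 288.84*I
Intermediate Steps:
h = -108224 (h = 100675 - 208899 = -108224)
√(261*95 + h) = √(261*95 - 108224) = √(24795 - 108224) = √(-83429) = I*√83429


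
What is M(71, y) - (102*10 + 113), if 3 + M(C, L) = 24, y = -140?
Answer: -1112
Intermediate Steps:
M(C, L) = 21 (M(C, L) = -3 + 24 = 21)
M(71, y) - (102*10 + 113) = 21 - (102*10 + 113) = 21 - (1020 + 113) = 21 - 1*1133 = 21 - 1133 = -1112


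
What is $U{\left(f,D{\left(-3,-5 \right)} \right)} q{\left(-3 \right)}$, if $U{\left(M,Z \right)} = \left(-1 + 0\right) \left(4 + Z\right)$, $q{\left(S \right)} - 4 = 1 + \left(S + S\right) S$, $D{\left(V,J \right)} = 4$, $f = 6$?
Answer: $-184$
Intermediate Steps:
$q{\left(S \right)} = 5 + 2 S^{2}$ ($q{\left(S \right)} = 4 + \left(1 + \left(S + S\right) S\right) = 4 + \left(1 + 2 S S\right) = 4 + \left(1 + 2 S^{2}\right) = 5 + 2 S^{2}$)
$U{\left(M,Z \right)} = -4 - Z$ ($U{\left(M,Z \right)} = - (4 + Z) = -4 - Z$)
$U{\left(f,D{\left(-3,-5 \right)} \right)} q{\left(-3 \right)} = \left(-4 - 4\right) \left(5 + 2 \left(-3\right)^{2}\right) = \left(-4 - 4\right) \left(5 + 2 \cdot 9\right) = - 8 \left(5 + 18\right) = \left(-8\right) 23 = -184$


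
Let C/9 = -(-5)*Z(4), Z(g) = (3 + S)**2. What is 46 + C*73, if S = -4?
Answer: 3331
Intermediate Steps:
Z(g) = 1 (Z(g) = (3 - 4)**2 = (-1)**2 = 1)
C = 45 (C = 9*(-(-5)) = 9*(-1*(-5)) = 9*5 = 45)
46 + C*73 = 46 + 45*73 = 46 + 3285 = 3331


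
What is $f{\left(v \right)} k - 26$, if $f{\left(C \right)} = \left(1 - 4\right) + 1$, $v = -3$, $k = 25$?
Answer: $-76$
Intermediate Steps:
$f{\left(C \right)} = -2$ ($f{\left(C \right)} = -3 + 1 = -2$)
$f{\left(v \right)} k - 26 = \left(-2\right) 25 - 26 = -50 - 26 = -76$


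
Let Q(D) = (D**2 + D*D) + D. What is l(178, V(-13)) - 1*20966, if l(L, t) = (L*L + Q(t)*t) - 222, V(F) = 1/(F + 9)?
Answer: 335873/32 ≈ 10496.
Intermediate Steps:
V(F) = 1/(9 + F)
Q(D) = D + 2*D**2 (Q(D) = (D**2 + D**2) + D = 2*D**2 + D = D + 2*D**2)
l(L, t) = -222 + L**2 + t**2*(1 + 2*t) (l(L, t) = (L*L + (t*(1 + 2*t))*t) - 222 = (L**2 + t**2*(1 + 2*t)) - 222 = -222 + L**2 + t**2*(1 + 2*t))
l(178, V(-13)) - 1*20966 = (-222 + 178**2 + (1/(9 - 13))**2*(1 + 2/(9 - 13))) - 1*20966 = (-222 + 31684 + (1/(-4))**2*(1 + 2/(-4))) - 20966 = (-222 + 31684 + (-1/4)**2*(1 + 2*(-1/4))) - 20966 = (-222 + 31684 + (1 - 1/2)/16) - 20966 = (-222 + 31684 + (1/16)*(1/2)) - 20966 = (-222 + 31684 + 1/32) - 20966 = 1006785/32 - 20966 = 335873/32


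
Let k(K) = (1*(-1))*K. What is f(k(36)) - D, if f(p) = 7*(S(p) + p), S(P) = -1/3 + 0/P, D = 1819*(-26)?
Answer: 141119/3 ≈ 47040.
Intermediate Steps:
D = -47294
S(P) = -1/3 (S(P) = -1*1/3 + 0 = -1/3 + 0 = -1/3)
k(K) = -K
f(p) = -7/3 + 7*p (f(p) = 7*(-1/3 + p) = -7/3 + 7*p)
f(k(36)) - D = (-7/3 + 7*(-1*36)) - 1*(-47294) = (-7/3 + 7*(-36)) + 47294 = (-7/3 - 252) + 47294 = -763/3 + 47294 = 141119/3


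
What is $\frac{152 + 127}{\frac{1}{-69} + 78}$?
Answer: $\frac{19251}{5381} \approx 3.5776$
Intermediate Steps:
$\frac{152 + 127}{\frac{1}{-69} + 78} = \frac{1}{- \frac{1}{69} + 78} \cdot 279 = \frac{1}{\frac{5381}{69}} \cdot 279 = \frac{69}{5381} \cdot 279 = \frac{19251}{5381}$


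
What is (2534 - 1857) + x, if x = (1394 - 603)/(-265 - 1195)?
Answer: 987629/1460 ≈ 676.46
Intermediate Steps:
x = -791/1460 (x = 791/(-1460) = 791*(-1/1460) = -791/1460 ≈ -0.54178)
(2534 - 1857) + x = (2534 - 1857) - 791/1460 = 677 - 791/1460 = 987629/1460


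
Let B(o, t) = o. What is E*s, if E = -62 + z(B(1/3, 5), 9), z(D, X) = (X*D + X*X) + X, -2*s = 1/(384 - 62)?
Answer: -31/644 ≈ -0.048137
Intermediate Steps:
s = -1/644 (s = -1/(2*(384 - 62)) = -½/322 = -½*1/322 = -1/644 ≈ -0.0015528)
z(D, X) = X + X² + D*X (z(D, X) = (D*X + X²) + X = (X² + D*X) + X = X + X² + D*X)
E = 31 (E = -62 + 9*(1 + 1/3 + 9) = -62 + 9*(1 + ⅓ + 9) = -62 + 9*(31/3) = -62 + 93 = 31)
E*s = 31*(-1/644) = -31/644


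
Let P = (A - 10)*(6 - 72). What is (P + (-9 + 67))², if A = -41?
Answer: 11723776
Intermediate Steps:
P = 3366 (P = (-41 - 10)*(6 - 72) = -51*(-66) = 3366)
(P + (-9 + 67))² = (3366 + (-9 + 67))² = (3366 + 58)² = 3424² = 11723776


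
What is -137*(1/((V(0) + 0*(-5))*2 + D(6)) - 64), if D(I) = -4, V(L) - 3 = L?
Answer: 17399/2 ≈ 8699.5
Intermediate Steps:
V(L) = 3 + L
-137*(1/((V(0) + 0*(-5))*2 + D(6)) - 64) = -137*(1/(((3 + 0) + 0*(-5))*2 - 4) - 64) = -137*(1/((3 + 0)*2 - 4) - 64) = -137*(1/(3*2 - 4) - 64) = -137*(1/(6 - 4) - 64) = -137*(1/2 - 64) = -137*(½ - 64) = -137*(-127/2) = 17399/2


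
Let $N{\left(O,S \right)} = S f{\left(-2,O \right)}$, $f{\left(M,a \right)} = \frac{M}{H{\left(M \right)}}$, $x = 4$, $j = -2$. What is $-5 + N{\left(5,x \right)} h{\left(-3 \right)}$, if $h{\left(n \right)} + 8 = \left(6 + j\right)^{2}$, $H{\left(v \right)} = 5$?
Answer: $- \frac{89}{5} \approx -17.8$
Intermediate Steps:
$f{\left(M,a \right)} = \frac{M}{5}$
$h{\left(n \right)} = 8$ ($h{\left(n \right)} = -8 + \left(6 - 2\right)^{2} = -8 + 4^{2} = -8 + 16 = 8$)
$N{\left(O,S \right)} = - \frac{2 S}{5}$ ($N{\left(O,S \right)} = S \frac{1}{5} \left(-2\right) = S \left(- \frac{2}{5}\right) = - \frac{2 S}{5}$)
$-5 + N{\left(5,x \right)} h{\left(-3 \right)} = -5 + \left(- \frac{2}{5}\right) 4 \cdot 8 = -5 - \frac{64}{5} = - \frac{89}{5}$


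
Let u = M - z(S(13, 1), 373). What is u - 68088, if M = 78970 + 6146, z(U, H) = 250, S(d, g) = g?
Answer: 16778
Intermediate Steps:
M = 85116
u = 84866 (u = 85116 - 1*250 = 85116 - 250 = 84866)
u - 68088 = 84866 - 68088 = 16778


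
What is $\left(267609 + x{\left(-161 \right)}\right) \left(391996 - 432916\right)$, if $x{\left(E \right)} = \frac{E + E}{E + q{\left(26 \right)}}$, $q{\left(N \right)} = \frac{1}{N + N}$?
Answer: $- \frac{8333438660760}{761} \approx -1.0951 \cdot 10^{10}$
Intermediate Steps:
$q{\left(N \right)} = \frac{1}{2 N}$
$x{\left(E \right)} = \frac{2 E}{\frac{1}{52} + E}$ ($x{\left(E \right)} = \frac{E + E}{E + \frac{1}{2 \cdot 26}} = \frac{2 E}{E + \frac{1}{2} \cdot \frac{1}{26}} = \frac{2 E}{E + \frac{1}{52}} = \frac{2 E}{\frac{1}{52} + E}$)
$\left(267609 + x{\left(-161 \right)}\right) \left(391996 - 432916\right) = \left(267609 + 104 \left(-161\right) \frac{1}{1 + 52 \left(-161\right)}\right) \left(391996 - 432916\right) = \left(267609 + 104 \left(-161\right) \frac{1}{1 - 8372}\right) \left(-40920\right) = \left(267609 + 104 \left(-161\right) \frac{1}{-8371}\right) \left(-40920\right) = \left(267609 + 104 \left(-161\right) \left(- \frac{1}{8371}\right)\right) \left(-40920\right) = \left(267609 + \frac{16744}{8371}\right) \left(-40920\right) = \frac{2240171683}{8371} \left(-40920\right) = - \frac{8333438660760}{761}$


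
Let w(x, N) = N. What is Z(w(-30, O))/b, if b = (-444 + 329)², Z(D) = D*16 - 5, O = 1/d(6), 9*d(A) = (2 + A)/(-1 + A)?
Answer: 17/2645 ≈ 0.0064272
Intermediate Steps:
d(A) = (2 + A)/(9*(-1 + A)) (d(A) = ((2 + A)/(-1 + A))/9 = (2 + A)/(9*(-1 + A)))
O = 45/8 (O = 1/((2 + 6)/(9*(-1 + 6))) = 1/((⅑)*8/5) = 1/((⅑)*(⅕)*8) = 1/(8/45) = 45/8 ≈ 5.6250)
Z(D) = -5 + 16*D (Z(D) = 16*D - 5 = -5 + 16*D)
b = 13225 (b = (-115)² = 13225)
Z(w(-30, O))/b = (-5 + 16*(45/8))/13225 = (-5 + 90)*(1/13225) = 85*(1/13225) = 17/2645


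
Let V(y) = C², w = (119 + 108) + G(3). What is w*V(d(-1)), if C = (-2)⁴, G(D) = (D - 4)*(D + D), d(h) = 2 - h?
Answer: 56576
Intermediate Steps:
G(D) = 2*D*(-4 + D) (G(D) = (-4 + D)*(2*D) = 2*D*(-4 + D))
C = 16
w = 221 (w = (119 + 108) + 2*3*(-4 + 3) = 227 + 2*3*(-1) = 227 - 6 = 221)
V(y) = 256 (V(y) = 16² = 256)
w*V(d(-1)) = 221*256 = 56576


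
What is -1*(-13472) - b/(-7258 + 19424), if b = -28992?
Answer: 81964672/6083 ≈ 13474.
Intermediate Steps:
-1*(-13472) - b/(-7258 + 19424) = -1*(-13472) - (-28992)/(-7258 + 19424) = 13472 - (-28992)/12166 = 13472 - 1*(-14496/6083) = 13472 + 14496/6083 = 81964672/6083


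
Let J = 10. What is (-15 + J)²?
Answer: 25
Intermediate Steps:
(-15 + J)² = (-15 + 10)² = (-5)² = 25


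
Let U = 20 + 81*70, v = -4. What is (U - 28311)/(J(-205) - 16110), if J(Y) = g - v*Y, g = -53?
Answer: 22621/16983 ≈ 1.3320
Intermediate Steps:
J(Y) = -53 + 4*Y (J(Y) = -53 - (-4)*Y = -53 + 4*Y)
U = 5690 (U = 20 + 5670 = 5690)
(U - 28311)/(J(-205) - 16110) = (5690 - 28311)/((-53 + 4*(-205)) - 16110) = -22621/((-53 - 820) - 16110) = -22621/(-873 - 16110) = -22621/(-16983) = -22621*(-1/16983) = 22621/16983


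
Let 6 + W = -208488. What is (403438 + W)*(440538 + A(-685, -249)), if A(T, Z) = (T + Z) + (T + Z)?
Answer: 85516084480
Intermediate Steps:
W = -208494 (W = -6 - 208488 = -208494)
A(T, Z) = 2*T + 2*Z
(403438 + W)*(440538 + A(-685, -249)) = (403438 - 208494)*(440538 + (2*(-685) + 2*(-249))) = 194944*(440538 + (-1370 - 498)) = 194944*(440538 - 1868) = 194944*438670 = 85516084480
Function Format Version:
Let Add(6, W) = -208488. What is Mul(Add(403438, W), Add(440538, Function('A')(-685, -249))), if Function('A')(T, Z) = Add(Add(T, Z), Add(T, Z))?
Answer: 85516084480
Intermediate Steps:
W = -208494 (W = Add(-6, -208488) = -208494)
Function('A')(T, Z) = Add(Mul(2, T), Mul(2, Z))
Mul(Add(403438, W), Add(440538, Function('A')(-685, -249))) = Mul(Add(403438, -208494), Add(440538, Add(Mul(2, -685), Mul(2, -249)))) = Mul(194944, Add(440538, Add(-1370, -498))) = Mul(194944, Add(440538, -1868)) = Mul(194944, 438670) = 85516084480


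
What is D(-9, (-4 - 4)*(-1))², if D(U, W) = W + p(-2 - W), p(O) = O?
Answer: 4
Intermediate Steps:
D(U, W) = -2 (D(U, W) = W + (-2 - W) = -2)
D(-9, (-4 - 4)*(-1))² = (-2)² = 4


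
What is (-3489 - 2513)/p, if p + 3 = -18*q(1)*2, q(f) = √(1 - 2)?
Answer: 6002/435 - 24008*I/145 ≈ 13.798 - 165.57*I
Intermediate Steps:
q(f) = I (q(f) = √(-1) = I)
p = -3 - 36*I (p = -3 - 18*I*2 = -3 - 36*I ≈ -3.0 - 36.0*I)
(-3489 - 2513)/p = (-3489 - 2513)/(-3 - 36*I) = -6002*(-3 + 36*I)/1305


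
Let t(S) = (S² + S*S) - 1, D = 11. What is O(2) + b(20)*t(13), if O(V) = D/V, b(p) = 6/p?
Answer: 533/5 ≈ 106.60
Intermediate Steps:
t(S) = -1 + 2*S² (t(S) = (S² + S²) - 1 = 2*S² - 1 = -1 + 2*S²)
O(V) = 11/V
O(2) + b(20)*t(13) = 11/2 + (6/20)*(-1 + 2*13²) = 11*(½) + (6*(1/20))*(-1 + 2*169) = 11/2 + 3*(-1 + 338)/10 = 11/2 + (3/10)*337 = 11/2 + 1011/10 = 533/5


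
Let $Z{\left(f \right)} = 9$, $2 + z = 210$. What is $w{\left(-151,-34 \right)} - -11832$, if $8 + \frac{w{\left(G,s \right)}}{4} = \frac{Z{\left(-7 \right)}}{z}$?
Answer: $\frac{613609}{52} \approx 11800.0$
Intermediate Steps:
$z = 208$ ($z = -2 + 210 = 208$)
$w{\left(G,s \right)} = - \frac{1655}{52}$ ($w{\left(G,s \right)} = -32 + 4 \cdot \frac{9}{208} = -32 + \frac{9}{52} = - \frac{1655}{52}$)
$w{\left(-151,-34 \right)} - -11832 = - \frac{1655}{52} - -11832 = - \frac{1655}{52} + 11832 = \frac{613609}{52}$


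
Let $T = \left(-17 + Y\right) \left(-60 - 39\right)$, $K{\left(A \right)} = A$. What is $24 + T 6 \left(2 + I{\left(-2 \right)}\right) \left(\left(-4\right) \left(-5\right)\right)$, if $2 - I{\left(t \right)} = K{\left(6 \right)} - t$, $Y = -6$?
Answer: $-1092936$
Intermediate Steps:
$T = 2277$ ($T = \left(-17 - 6\right) \left(-60 - 39\right) = \left(-23\right) \left(-99\right) = 2277$)
$I{\left(t \right)} = -4 + t$ ($I{\left(t \right)} = 2 - \left(6 - t\right) = 2 + \left(-6 + t\right) = -4 + t$)
$24 + T 6 \left(2 + I{\left(-2 \right)}\right) \left(\left(-4\right) \left(-5\right)\right) = 24 + 2277 \cdot 6 \left(2 - 6\right) \left(\left(-4\right) \left(-5\right)\right) = 24 + 2277 \cdot 6 \left(2 - 6\right) 20 = 24 + 2277 \cdot 6 \left(-4\right) 20 = 24 + 2277 \left(\left(-24\right) 20\right) = 24 + 2277 \left(-480\right) = 24 - 1092960 = -1092936$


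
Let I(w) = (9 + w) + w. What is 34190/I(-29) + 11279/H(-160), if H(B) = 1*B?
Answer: -6023071/7840 ≈ -768.25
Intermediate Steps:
H(B) = B
I(w) = 9 + 2*w
34190/I(-29) + 11279/H(-160) = 34190/(9 + 2*(-29)) + 11279/(-160) = 34190/(9 - 58) + 11279*(-1/160) = 34190/(-49) - 11279/160 = 34190*(-1/49) - 11279/160 = -34190/49 - 11279/160 = -6023071/7840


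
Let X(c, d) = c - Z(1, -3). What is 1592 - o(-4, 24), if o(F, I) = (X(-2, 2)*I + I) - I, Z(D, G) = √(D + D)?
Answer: 1640 + 24*√2 ≈ 1673.9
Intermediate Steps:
Z(D, G) = √2*√D (Z(D, G) = √(2*D) = √2*√D)
X(c, d) = c - √2 (X(c, d) = c - √2*√1 = c - √2)
o(F, I) = I*(-2 - √2) (o(F, I) = ((-2 - √2)*I + I) - I = (I*(-2 - √2) + I) - I = (I + I*(-2 - √2)) - I = I*(-2 - √2))
1592 - o(-4, 24) = 1592 - (-1)*24*(2 + √2) = 1592 - (-48 - 24*√2) = 1592 + (48 + 24*√2) = 1640 + 24*√2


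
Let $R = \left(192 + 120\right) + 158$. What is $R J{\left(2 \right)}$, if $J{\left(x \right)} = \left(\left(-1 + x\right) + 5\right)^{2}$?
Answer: $16920$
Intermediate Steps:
$R = 470$ ($R = 312 + 158 = 470$)
$J{\left(x \right)} = \left(4 + x\right)^{2}$
$R J{\left(2 \right)} = 470 \left(4 + 2\right)^{2} = 470 \cdot 6^{2} = 470 \cdot 36 = 16920$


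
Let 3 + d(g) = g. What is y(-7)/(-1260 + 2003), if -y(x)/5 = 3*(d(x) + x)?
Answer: 255/743 ≈ 0.34320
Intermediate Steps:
d(g) = -3 + g
y(x) = 45 - 30*x (y(x) = -15*((-3 + x) + x) = -15*(-3 + 2*x) = -5*(-9 + 6*x) = 45 - 30*x)
y(-7)/(-1260 + 2003) = (45 - 30*(-7))/(-1260 + 2003) = (45 + 210)/743 = (1/743)*255 = 255/743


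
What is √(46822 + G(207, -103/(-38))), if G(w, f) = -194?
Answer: 2*√11657 ≈ 215.94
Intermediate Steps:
√(46822 + G(207, -103/(-38))) = √(46822 - 194) = √46628 = 2*√11657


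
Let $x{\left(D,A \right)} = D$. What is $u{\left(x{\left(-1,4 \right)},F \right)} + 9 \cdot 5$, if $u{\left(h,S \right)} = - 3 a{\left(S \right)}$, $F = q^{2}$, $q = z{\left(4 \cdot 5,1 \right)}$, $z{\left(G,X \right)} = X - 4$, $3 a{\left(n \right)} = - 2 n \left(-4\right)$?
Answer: $-27$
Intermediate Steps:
$a{\left(n \right)} = \frac{8 n}{3}$ ($a{\left(n \right)} = \frac{- 2 n \left(-4\right)}{3} = \frac{8 n}{3}$)
$z{\left(G,X \right)} = -4 + X$
$q = -3$ ($q = -4 + 1 = -3$)
$F = 9$ ($F = \left(-3\right)^{2} = 9$)
$u{\left(h,S \right)} = - 8 S$ ($u{\left(h,S \right)} = - 3 \frac{8 S}{3} = - 8 S$)
$u{\left(x{\left(-1,4 \right)},F \right)} + 9 \cdot 5 = \left(-8\right) 9 + 9 \cdot 5 = -72 + 45 = -27$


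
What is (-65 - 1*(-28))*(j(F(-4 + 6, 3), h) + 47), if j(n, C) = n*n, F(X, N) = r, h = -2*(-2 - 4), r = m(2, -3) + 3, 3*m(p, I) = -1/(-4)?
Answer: -301069/144 ≈ -2090.8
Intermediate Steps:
m(p, I) = 1/12 (m(p, I) = (-1/(-4))/3 = (-1*(-1/4))/3 = (1/3)*(1/4) = 1/12)
r = 37/12 (r = 1/12 + 3 = 37/12 ≈ 3.0833)
h = 12 (h = -2*(-6) = 12)
F(X, N) = 37/12
j(n, C) = n**2
(-65 - 1*(-28))*(j(F(-4 + 6, 3), h) + 47) = (-65 - 1*(-28))*((37/12)**2 + 47) = (-65 + 28)*(1369/144 + 47) = -37*8137/144 = -301069/144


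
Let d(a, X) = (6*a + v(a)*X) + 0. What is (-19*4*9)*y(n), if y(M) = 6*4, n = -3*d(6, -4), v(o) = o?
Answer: -16416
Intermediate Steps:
d(a, X) = 6*a + X*a (d(a, X) = (6*a + a*X) + 0 = (6*a + X*a) + 0 = 6*a + X*a)
n = -36 (n = -18*(6 - 4) = -18*2 = -3*12 = -36)
y(M) = 24
(-19*4*9)*y(n) = (-19*4*9)*24 = -76*9*24 = -684*24 = -16416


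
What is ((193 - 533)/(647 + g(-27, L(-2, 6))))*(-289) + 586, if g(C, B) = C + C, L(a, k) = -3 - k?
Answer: 445758/593 ≈ 751.70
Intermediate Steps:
g(C, B) = 2*C
((193 - 533)/(647 + g(-27, L(-2, 6))))*(-289) + 586 = ((193 - 533)/(647 + 2*(-27)))*(-289) + 586 = -340/(647 - 54)*(-289) + 586 = -340/593*(-289) + 586 = 98260/593 + 586 = 445758/593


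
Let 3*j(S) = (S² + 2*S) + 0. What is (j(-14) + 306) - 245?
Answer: 117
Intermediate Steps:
j(S) = S²/3 + 2*S/3 (j(S) = ((S² + 2*S) + 0)/3 = (S² + 2*S)/3 = S²/3 + 2*S/3)
(j(-14) + 306) - 245 = ((⅓)*(-14)*(2 - 14) + 306) - 245 = ((⅓)*(-14)*(-12) + 306) - 245 = (56 + 306) - 245 = 362 - 245 = 117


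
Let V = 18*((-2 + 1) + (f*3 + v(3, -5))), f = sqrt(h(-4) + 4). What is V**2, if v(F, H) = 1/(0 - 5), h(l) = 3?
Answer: 521964/25 - 11664*sqrt(7)/5 ≈ 14707.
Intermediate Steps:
f = sqrt(7) (f = sqrt(3 + 4) = sqrt(7) ≈ 2.6458)
v(F, H) = -1/5 (v(F, H) = 1/(-5) = -1/5)
V = -108/5 + 54*sqrt(7) (V = 18*((-2 + 1) + (sqrt(7)*3 - 1/5)) = 18*(-1 + (3*sqrt(7) - 1/5)) = 18*(-1 + (-1/5 + 3*sqrt(7))) = 18*(-6/5 + 3*sqrt(7)) = -108/5 + 54*sqrt(7) ≈ 121.27)
V**2 = (-108/5 + 54*sqrt(7))**2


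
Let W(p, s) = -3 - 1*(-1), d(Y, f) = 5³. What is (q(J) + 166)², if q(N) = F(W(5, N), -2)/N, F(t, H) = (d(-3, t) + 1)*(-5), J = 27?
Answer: 183184/9 ≈ 20354.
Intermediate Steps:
d(Y, f) = 125
W(p, s) = -2 (W(p, s) = -3 + 1 = -2)
F(t, H) = -630 (F(t, H) = (125 + 1)*(-5) = 126*(-5) = -630)
q(N) = -630/N
(q(J) + 166)² = (-630/27 + 166)² = (-630*1/27 + 166)² = (-70/3 + 166)² = (428/3)² = 183184/9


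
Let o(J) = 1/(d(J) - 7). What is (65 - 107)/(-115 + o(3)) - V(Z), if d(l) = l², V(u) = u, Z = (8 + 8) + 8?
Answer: -5412/229 ≈ -23.633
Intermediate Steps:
Z = 24 (Z = 16 + 8 = 24)
o(J) = 1/(-7 + J²) (o(J) = 1/(J² - 7) = 1/(-7 + J²))
(65 - 107)/(-115 + o(3)) - V(Z) = (65 - 107)/(-115 + 1/(-7 + 3²)) - 1*24 = -42/(-115 + 1/(-7 + 9)) - 24 = -42/(-115 + 1/2) - 24 = -42/(-115 + ½) - 24 = -42/(-229/2) - 24 = -42*(-2/229) - 24 = 84/229 - 24 = -5412/229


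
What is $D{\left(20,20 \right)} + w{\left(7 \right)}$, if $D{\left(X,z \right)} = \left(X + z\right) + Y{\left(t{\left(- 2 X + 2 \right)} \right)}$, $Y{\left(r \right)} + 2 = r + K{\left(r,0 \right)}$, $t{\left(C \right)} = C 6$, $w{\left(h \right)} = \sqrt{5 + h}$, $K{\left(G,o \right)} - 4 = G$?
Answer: $-414 + 2 \sqrt{3} \approx -410.54$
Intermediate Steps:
$K{\left(G,o \right)} = 4 + G$
$t{\left(C \right)} = 6 C$
$Y{\left(r \right)} = 2 + 2 r$ ($Y{\left(r \right)} = -2 + \left(r + \left(4 + r\right)\right) = -2 + \left(4 + 2 r\right) = 2 + 2 r$)
$D{\left(X,z \right)} = 26 + z - 23 X$ ($D{\left(X,z \right)} = \left(X + z\right) + \left(2 + 2 \cdot 6 \left(- 2 X + 2\right)\right) = \left(X + z\right) + \left(2 + 2 \cdot 6 \left(2 - 2 X\right)\right) = \left(X + z\right) + \left(2 + 2 \left(12 - 12 X\right)\right) = \left(X + z\right) + \left(2 - \left(-24 + 24 X\right)\right) = \left(X + z\right) - \left(-26 + 24 X\right) = 26 + z - 23 X$)
$D{\left(20,20 \right)} + w{\left(7 \right)} = \left(26 + 20 - 460\right) + \sqrt{5 + 7} = \left(26 + 20 - 460\right) + \sqrt{12} = -414 + 2 \sqrt{3}$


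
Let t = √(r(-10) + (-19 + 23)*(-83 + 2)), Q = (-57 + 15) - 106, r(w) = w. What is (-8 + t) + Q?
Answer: -156 + I*√334 ≈ -156.0 + 18.276*I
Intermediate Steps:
Q = -148 (Q = -42 - 106 = -148)
t = I*√334 (t = √(-10 + (-19 + 23)*(-83 + 2)) = √(-10 + 4*(-81)) = √(-10 - 324) = √(-334) = I*√334 ≈ 18.276*I)
(-8 + t) + Q = (-8 + I*√334) - 148 = -156 + I*√334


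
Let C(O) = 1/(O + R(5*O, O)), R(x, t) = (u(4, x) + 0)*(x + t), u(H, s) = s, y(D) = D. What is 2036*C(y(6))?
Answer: 1018/543 ≈ 1.8748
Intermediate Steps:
R(x, t) = x*(t + x) (R(x, t) = (x + 0)*(x + t) = x*(t + x))
C(O) = 1/(O + 30*O²) (C(O) = 1/(O + (5*O)*(O + 5*O)) = 1/(O + (5*O)*(6*O)) = 1/(O + 30*O²))
2036*C(y(6)) = 2036*(1/(6*(1 + 30*6))) = 2036*(1/(6*(1 + 180))) = 2036*((⅙)/181) = 2036*((⅙)*(1/181)) = 2036*(1/1086) = 1018/543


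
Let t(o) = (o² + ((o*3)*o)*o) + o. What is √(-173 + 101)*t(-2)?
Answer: -132*I*√2 ≈ -186.68*I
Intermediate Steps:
t(o) = o + o² + 3*o³ (t(o) = (o² + ((3*o)*o)*o) + o = (o² + (3*o²)*o) + o = (o² + 3*o³) + o = o + o² + 3*o³)
√(-173 + 101)*t(-2) = √(-173 + 101)*(-2*(1 - 2 + 3*(-2)²)) = √(-72)*(-2*(1 - 2 + 3*4)) = (6*I*√2)*(-2*(1 - 2 + 12)) = (6*I*√2)*(-2*11) = (6*I*√2)*(-22) = -132*I*√2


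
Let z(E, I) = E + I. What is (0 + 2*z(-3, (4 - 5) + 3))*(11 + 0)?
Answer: -22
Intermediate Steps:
(0 + 2*z(-3, (4 - 5) + 3))*(11 + 0) = (0 + 2*(-3 + ((4 - 5) + 3)))*(11 + 0) = (0 + 2*(-3 + (-1 + 3)))*11 = (0 + 2*(-3 + 2))*11 = (0 + 2*(-1))*11 = (0 - 2)*11 = -2*11 = -22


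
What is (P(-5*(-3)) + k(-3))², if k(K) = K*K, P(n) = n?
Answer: 576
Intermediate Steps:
k(K) = K²
(P(-5*(-3)) + k(-3))² = (-5*(-3) + (-3)²)² = (15 + 9)² = 24² = 576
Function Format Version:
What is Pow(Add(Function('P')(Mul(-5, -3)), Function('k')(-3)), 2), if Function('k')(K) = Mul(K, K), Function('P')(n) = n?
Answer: 576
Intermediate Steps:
Function('k')(K) = Pow(K, 2)
Pow(Add(Function('P')(Mul(-5, -3)), Function('k')(-3)), 2) = Pow(Add(Mul(-5, -3), Pow(-3, 2)), 2) = Pow(Add(15, 9), 2) = Pow(24, 2) = 576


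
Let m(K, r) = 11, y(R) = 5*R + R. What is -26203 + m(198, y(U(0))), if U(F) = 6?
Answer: -26192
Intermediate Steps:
y(R) = 6*R
-26203 + m(198, y(U(0))) = -26203 + 11 = -26192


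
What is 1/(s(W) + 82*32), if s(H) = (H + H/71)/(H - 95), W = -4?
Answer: 781/2049376 ≈ 0.00038109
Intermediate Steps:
s(H) = 72*H/(71*(-95 + H)) (s(H) = (H + H*(1/71))/(-95 + H) = (H + H/71)/(-95 + H) = (72*H/71)/(-95 + H) = 72*H/(71*(-95 + H)))
1/(s(W) + 82*32) = 1/((72/71)*(-4)/(-95 - 4) + 82*32) = 1/((72/71)*(-4)/(-99) + 2624) = 1/((72/71)*(-4)*(-1/99) + 2624) = 1/(32/781 + 2624) = 1/(2049376/781) = 781/2049376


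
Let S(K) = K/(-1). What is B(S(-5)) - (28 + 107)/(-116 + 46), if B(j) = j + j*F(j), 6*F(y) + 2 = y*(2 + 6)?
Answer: 1621/42 ≈ 38.595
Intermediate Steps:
S(K) = -K (S(K) = K*(-1) = -K)
F(y) = -⅓ + 4*y/3 (F(y) = -⅓ + (y*(2 + 6))/6 = -⅓ + (y*8)/6 = -⅓ + (8*y)/6 = -⅓ + 4*y/3)
B(j) = j + j*(-⅓ + 4*j/3)
B(S(-5)) - (28 + 107)/(-116 + 46) = 2*(-1*(-5))*(1 + 2*(-1*(-5)))/3 - (28 + 107)/(-116 + 46) = (⅔)*5*(1 + 2*5) - 135/(-70) = (⅔)*5*(1 + 10) - 135*(-1)/70 = (⅔)*5*11 - 1*(-27/14) = 110/3 + 27/14 = 1621/42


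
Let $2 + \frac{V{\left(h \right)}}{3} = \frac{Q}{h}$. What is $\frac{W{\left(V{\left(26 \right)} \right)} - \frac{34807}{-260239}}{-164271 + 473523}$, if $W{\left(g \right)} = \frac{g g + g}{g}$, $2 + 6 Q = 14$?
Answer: $- \frac{15682327}{1046232605964} \approx -1.4989 \cdot 10^{-5}$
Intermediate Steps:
$Q = 2$ ($Q = - \frac{1}{3} + \frac{1}{6} \cdot 14 = - \frac{1}{3} + \frac{7}{3} = 2$)
$V{\left(h \right)} = -6 + \frac{6}{h}$ ($V{\left(h \right)} = -6 + 3 \frac{2}{h} = -6 + \frac{6}{h}$)
$W{\left(g \right)} = \frac{g + g^{2}}{g}$ ($W{\left(g \right)} = \frac{g^{2} + g}{g} = \frac{g + g^{2}}{g}$)
$\frac{W{\left(V{\left(26 \right)} \right)} - \frac{34807}{-260239}}{-164271 + 473523} = \frac{\left(1 - \left(6 - \frac{6}{26}\right)\right) - \frac{34807}{-260239}}{-164271 + 473523} = \frac{\left(1 + \left(-6 + 6 \cdot \frac{1}{26}\right)\right) - - \frac{34807}{260239}}{309252} = \left(\left(1 + \left(-6 + \frac{3}{13}\right)\right) + \frac{34807}{260239}\right) \frac{1}{309252} = \left(\left(1 - \frac{75}{13}\right) + \frac{34807}{260239}\right) \frac{1}{309252} = \left(- \frac{62}{13} + \frac{34807}{260239}\right) \frac{1}{309252} = \left(- \frac{15682327}{3383107}\right) \frac{1}{309252} = - \frac{15682327}{1046232605964}$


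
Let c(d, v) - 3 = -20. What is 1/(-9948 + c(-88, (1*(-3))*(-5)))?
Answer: -1/9965 ≈ -0.00010035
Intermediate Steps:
c(d, v) = -17 (c(d, v) = 3 - 20 = -17)
1/(-9948 + c(-88, (1*(-3))*(-5))) = 1/(-9948 - 17) = 1/(-9965) = -1/9965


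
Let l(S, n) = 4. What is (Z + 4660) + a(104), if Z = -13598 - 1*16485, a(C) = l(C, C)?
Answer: -25419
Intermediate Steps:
a(C) = 4
Z = -30083 (Z = -13598 - 16485 = -30083)
(Z + 4660) + a(104) = (-30083 + 4660) + 4 = -25423 + 4 = -25419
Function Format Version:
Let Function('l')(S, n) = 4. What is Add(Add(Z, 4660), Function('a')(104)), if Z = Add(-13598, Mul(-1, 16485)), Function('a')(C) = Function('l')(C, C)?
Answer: -25419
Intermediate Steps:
Function('a')(C) = 4
Z = -30083 (Z = Add(-13598, -16485) = -30083)
Add(Add(Z, 4660), Function('a')(104)) = Add(Add(-30083, 4660), 4) = Add(-25423, 4) = -25419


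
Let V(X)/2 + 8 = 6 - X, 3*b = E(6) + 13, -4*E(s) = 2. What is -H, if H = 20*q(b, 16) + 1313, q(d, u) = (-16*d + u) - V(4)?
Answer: -1619/3 ≈ -539.67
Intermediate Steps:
E(s) = -1/2 (E(s) = -1/4*2 = -1/2)
b = 25/6 (b = (-1/2 + 13)/3 = (1/3)*(25/2) = 25/6 ≈ 4.1667)
V(X) = -4 - 2*X (V(X) = -16 + 2*(6 - X) = -16 + (12 - 2*X) = -4 - 2*X)
q(d, u) = 12 + u - 16*d (q(d, u) = (-16*d + u) - (-4 - 2*4) = (u - 16*d) - (-4 - 8) = (u - 16*d) - 1*(-12) = (u - 16*d) + 12 = 12 + u - 16*d)
H = 1619/3 (H = 20*(12 + 16 - 16*25/6) + 1313 = 20*(12 + 16 - 200/3) + 1313 = 20*(-116/3) + 1313 = -2320/3 + 1313 = 1619/3 ≈ 539.67)
-H = -1*1619/3 = -1619/3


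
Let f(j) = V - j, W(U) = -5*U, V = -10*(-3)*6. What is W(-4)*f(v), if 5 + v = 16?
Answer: 3380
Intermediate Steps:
v = 11 (v = -5 + 16 = 11)
V = 180 (V = -5*(-6)*6 = 30*6 = 180)
f(j) = 180 - j
W(-4)*f(v) = (-5*(-4))*(180 - 1*11) = 20*(180 - 11) = 20*169 = 3380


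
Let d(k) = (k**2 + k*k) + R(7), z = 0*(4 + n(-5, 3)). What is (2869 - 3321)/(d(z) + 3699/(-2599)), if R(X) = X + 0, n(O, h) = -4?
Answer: -587374/7247 ≈ -81.051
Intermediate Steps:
R(X) = X
z = 0 (z = 0*(4 - 4) = 0*0 = 0)
d(k) = 7 + 2*k**2 (d(k) = (k**2 + k*k) + 7 = (k**2 + k**2) + 7 = 2*k**2 + 7 = 7 + 2*k**2)
(2869 - 3321)/(d(z) + 3699/(-2599)) = (2869 - 3321)/((7 + 2*0**2) + 3699/(-2599)) = -452/((7 + 2*0) + 3699*(-1/2599)) = -452/((7 + 0) - 3699/2599) = -452/(7 - 3699/2599) = -452/14494/2599 = -452*2599/14494 = -587374/7247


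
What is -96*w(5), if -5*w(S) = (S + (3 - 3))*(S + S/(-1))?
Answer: 0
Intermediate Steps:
w(S) = 0 (w(S) = -(S + (3 - 3))*(S + S/(-1))/5 = -(S + 0)*(S + S*(-1))/5 = -S*(S - S)/5 = -S*0/5 = -⅕*0 = 0)
-96*w(5) = -96*0 = -4*0 = 0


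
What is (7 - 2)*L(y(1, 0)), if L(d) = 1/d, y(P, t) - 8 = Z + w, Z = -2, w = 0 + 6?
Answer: 5/12 ≈ 0.41667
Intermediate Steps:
w = 6
y(P, t) = 12 (y(P, t) = 8 + (-2 + 6) = 8 + 4 = 12)
L(d) = 1/d
(7 - 2)*L(y(1, 0)) = (7 - 2)/12 = 5*(1/12) = 5/12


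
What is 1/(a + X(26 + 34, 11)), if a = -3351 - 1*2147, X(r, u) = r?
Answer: -1/5438 ≈ -0.00018389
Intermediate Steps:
a = -5498 (a = -3351 - 2147 = -5498)
1/(a + X(26 + 34, 11)) = 1/(-5498 + (26 + 34)) = 1/(-5498 + 60) = 1/(-5438) = -1/5438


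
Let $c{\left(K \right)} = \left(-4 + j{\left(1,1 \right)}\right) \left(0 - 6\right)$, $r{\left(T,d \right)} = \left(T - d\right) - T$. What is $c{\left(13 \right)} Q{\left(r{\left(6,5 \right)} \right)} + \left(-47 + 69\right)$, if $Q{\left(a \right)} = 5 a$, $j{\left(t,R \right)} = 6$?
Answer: $322$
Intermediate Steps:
$r{\left(T,d \right)} = - d$
$c{\left(K \right)} = -12$ ($c{\left(K \right)} = \left(-4 + 6\right) \left(0 - 6\right) = 2 \left(-6\right) = -12$)
$c{\left(13 \right)} Q{\left(r{\left(6,5 \right)} \right)} + \left(-47 + 69\right) = - 12 \cdot 5 \left(\left(-1\right) 5\right) + \left(-47 + 69\right) = - 12 \cdot 5 \left(-5\right) + 22 = \left(-12\right) \left(-25\right) + 22 = 300 + 22 = 322$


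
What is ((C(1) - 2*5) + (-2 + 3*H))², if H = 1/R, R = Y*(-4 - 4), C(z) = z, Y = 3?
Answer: 7921/64 ≈ 123.77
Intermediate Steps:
R = -24 (R = 3*(-4 - 4) = 3*(-8) = -24)
H = -1/24 (H = 1/(-24) = -1/24 ≈ -0.041667)
((C(1) - 2*5) + (-2 + 3*H))² = ((1 - 2*5) + (-2 + 3*(-1/24)))² = ((1 - 10) + (-2 - ⅛))² = (-9 - 17/8)² = (-89/8)² = 7921/64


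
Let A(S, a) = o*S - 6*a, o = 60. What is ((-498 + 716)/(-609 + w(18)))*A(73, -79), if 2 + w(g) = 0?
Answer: -1058172/611 ≈ -1731.9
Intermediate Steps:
w(g) = -2 (w(g) = -2 + 0 = -2)
A(S, a) = -6*a + 60*S (A(S, a) = 60*S - 6*a = -6*a + 60*S)
((-498 + 716)/(-609 + w(18)))*A(73, -79) = ((-498 + 716)/(-609 - 2))*(-6*(-79) + 60*73) = (218/(-611))*(474 + 4380) = (218*(-1/611))*4854 = -218/611*4854 = -1058172/611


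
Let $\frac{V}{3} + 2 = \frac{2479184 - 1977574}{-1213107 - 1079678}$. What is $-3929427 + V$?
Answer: $- \frac{1801869309147}{458557} \approx -3.9294 \cdot 10^{6}$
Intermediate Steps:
$V = - \frac{3052308}{458557}$ ($V = -6 + 3 \frac{2479184 - 1977574}{-1213107 - 1079678} = -6 + 3 \frac{501610}{-2292785} = -6 + 3 \cdot 501610 \left(- \frac{1}{2292785}\right) = -6 + 3 \left(- \frac{100322}{458557}\right) = -6 - \frac{300966}{458557} = - \frac{3052308}{458557} \approx -6.6563$)
$-3929427 + V = -3929427 - \frac{3052308}{458557} = - \frac{1801869309147}{458557}$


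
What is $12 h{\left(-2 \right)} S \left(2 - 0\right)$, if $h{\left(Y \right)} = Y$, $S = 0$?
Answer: $0$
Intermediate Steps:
$12 h{\left(-2 \right)} S \left(2 - 0\right) = 12 \left(-2\right) 0 \left(2 - 0\right) = - 24 \cdot 0 \left(2 + 0\right) = - 24 \cdot 0 \cdot 2 = \left(-24\right) 0 = 0$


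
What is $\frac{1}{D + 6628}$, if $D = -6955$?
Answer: $- \frac{1}{327} \approx -0.0030581$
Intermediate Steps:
$\frac{1}{D + 6628} = \frac{1}{-6955 + 6628} = \frac{1}{-327} = - \frac{1}{327}$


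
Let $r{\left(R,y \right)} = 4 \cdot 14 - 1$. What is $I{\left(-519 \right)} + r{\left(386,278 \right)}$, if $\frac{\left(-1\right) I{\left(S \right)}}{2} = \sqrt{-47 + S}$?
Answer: $55 - 2 i \sqrt{566} \approx 55.0 - 47.581 i$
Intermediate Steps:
$r{\left(R,y \right)} = 55$ ($r{\left(R,y \right)} = 56 - 1 = 55$)
$I{\left(S \right)} = - 2 \sqrt{-47 + S}$
$I{\left(-519 \right)} + r{\left(386,278 \right)} = - 2 \sqrt{-47 - 519} + 55 = - 2 \sqrt{-566} + 55 = - 2 i \sqrt{566} + 55 = 55 - 2 i \sqrt{566}$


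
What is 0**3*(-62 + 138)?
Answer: 0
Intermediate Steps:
0**3*(-62 + 138) = 0*76 = 0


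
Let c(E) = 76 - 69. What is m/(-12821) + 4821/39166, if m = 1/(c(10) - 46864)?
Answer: 2896233130303/23529115380102 ≈ 0.12309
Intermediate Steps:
c(E) = 7
m = -1/46857 (m = 1/(7 - 46864) = 1/(-46857) = -1/46857 ≈ -2.1342e-5)
m/(-12821) + 4821/39166 = -1/46857/(-12821) + 4821/39166 = -1/46857*(-1/12821) + 4821*(1/39166) = 1/600753597 + 4821/39166 = 2896233130303/23529115380102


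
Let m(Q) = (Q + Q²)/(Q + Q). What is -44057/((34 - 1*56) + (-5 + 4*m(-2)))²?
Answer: -44057/841 ≈ -52.386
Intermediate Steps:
m(Q) = (Q + Q²)/(2*Q) (m(Q) = (Q + Q²)/((2*Q)) = (Q + Q²)*(1/(2*Q)) = (Q + Q²)/(2*Q))
-44057/((34 - 1*56) + (-5 + 4*m(-2)))² = -44057/((34 - 1*56) + (-5 + 4*(½ + (½)*(-2))))² = -44057/((34 - 56) + (-5 + 4*(½ - 1)))² = -44057/(-22 + (-5 + 4*(-½)))² = -44057/(-22 + (-5 - 2))² = -44057/(-22 - 7)² = -44057/((-29)²) = -44057/841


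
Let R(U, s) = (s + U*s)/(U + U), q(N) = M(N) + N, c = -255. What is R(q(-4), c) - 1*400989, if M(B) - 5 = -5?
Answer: -3208677/8 ≈ -4.0108e+5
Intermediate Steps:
M(B) = 0 (M(B) = 5 - 5 = 0)
q(N) = N (q(N) = 0 + N = N)
R(U, s) = (s + U*s)/(2*U) (R(U, s) = (s + U*s)/((2*U)) = (s + U*s)*(1/(2*U)) = (s + U*s)/(2*U))
R(q(-4), c) - 1*400989 = (½)*(-255)*(1 - 4)/(-4) - 1*400989 = (½)*(-255)*(-¼)*(-3) - 400989 = -765/8 - 400989 = -3208677/8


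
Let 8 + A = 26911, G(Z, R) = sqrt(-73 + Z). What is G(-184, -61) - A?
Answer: -26903 + I*sqrt(257) ≈ -26903.0 + 16.031*I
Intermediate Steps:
A = 26903 (A = -8 + 26911 = 26903)
G(-184, -61) - A = sqrt(-73 - 184) - 1*26903 = sqrt(-257) - 26903 = I*sqrt(257) - 26903 = -26903 + I*sqrt(257)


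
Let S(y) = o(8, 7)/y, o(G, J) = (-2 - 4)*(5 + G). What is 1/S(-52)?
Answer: ⅔ ≈ 0.66667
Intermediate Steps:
o(G, J) = -30 - 6*G (o(G, J) = -6*(5 + G) = -30 - 6*G)
S(y) = -78/y (S(y) = (-30 - 6*8)/y = (-30 - 48)/y = -78/y)
1/S(-52) = 1/(-78/(-52)) = 1/(-78*(-1/52)) = 1/(3/2) = ⅔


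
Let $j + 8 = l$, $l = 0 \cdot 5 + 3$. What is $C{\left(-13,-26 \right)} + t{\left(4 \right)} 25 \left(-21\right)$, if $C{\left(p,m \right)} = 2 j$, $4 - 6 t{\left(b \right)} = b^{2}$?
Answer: $1040$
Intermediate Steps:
$l = 3$ ($l = 0 + 3 = 3$)
$j = -5$ ($j = -8 + 3 = -5$)
$t{\left(b \right)} = \frac{2}{3} - \frac{b^{2}}{6}$
$C{\left(p,m \right)} = -10$ ($C{\left(p,m \right)} = 2 \left(-5\right) = -10$)
$C{\left(-13,-26 \right)} + t{\left(4 \right)} 25 \left(-21\right) = -10 + \left(\frac{2}{3} - \frac{4^{2}}{6}\right) 25 \left(-21\right) = -10 + \left(\frac{2}{3} - \frac{8}{3}\right) 25 \left(-21\right) = -10 + \left(-2\right) 25 \left(-21\right) = -10 - -1050 = -10 + 1050 = 1040$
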